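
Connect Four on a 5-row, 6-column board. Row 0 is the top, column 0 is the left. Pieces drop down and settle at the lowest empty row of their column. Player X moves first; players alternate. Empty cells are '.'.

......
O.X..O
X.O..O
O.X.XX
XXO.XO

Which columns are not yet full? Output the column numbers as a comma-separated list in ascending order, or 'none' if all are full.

Answer: 0,1,2,3,4,5

Derivation:
col 0: top cell = '.' → open
col 1: top cell = '.' → open
col 2: top cell = '.' → open
col 3: top cell = '.' → open
col 4: top cell = '.' → open
col 5: top cell = '.' → open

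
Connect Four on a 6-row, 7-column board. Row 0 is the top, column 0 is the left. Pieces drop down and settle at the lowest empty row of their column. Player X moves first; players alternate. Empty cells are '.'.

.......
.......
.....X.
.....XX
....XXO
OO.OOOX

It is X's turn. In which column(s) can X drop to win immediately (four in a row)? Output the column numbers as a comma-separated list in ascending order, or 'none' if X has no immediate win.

Answer: 5

Derivation:
col 0: drop X → no win
col 1: drop X → no win
col 2: drop X → no win
col 3: drop X → no win
col 4: drop X → no win
col 5: drop X → WIN!
col 6: drop X → no win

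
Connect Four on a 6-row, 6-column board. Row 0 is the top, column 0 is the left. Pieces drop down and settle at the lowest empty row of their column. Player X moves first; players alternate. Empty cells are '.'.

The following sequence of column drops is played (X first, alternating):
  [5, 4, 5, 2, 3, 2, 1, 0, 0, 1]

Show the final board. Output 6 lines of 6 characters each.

Move 1: X drops in col 5, lands at row 5
Move 2: O drops in col 4, lands at row 5
Move 3: X drops in col 5, lands at row 4
Move 4: O drops in col 2, lands at row 5
Move 5: X drops in col 3, lands at row 5
Move 6: O drops in col 2, lands at row 4
Move 7: X drops in col 1, lands at row 5
Move 8: O drops in col 0, lands at row 5
Move 9: X drops in col 0, lands at row 4
Move 10: O drops in col 1, lands at row 4

Answer: ......
......
......
......
XOO..X
OXOXOX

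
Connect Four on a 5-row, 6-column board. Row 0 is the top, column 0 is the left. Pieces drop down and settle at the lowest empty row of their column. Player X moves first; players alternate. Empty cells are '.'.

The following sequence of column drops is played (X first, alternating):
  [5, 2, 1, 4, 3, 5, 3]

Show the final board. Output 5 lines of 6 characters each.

Answer: ......
......
......
...X.O
.XOXOX

Derivation:
Move 1: X drops in col 5, lands at row 4
Move 2: O drops in col 2, lands at row 4
Move 3: X drops in col 1, lands at row 4
Move 4: O drops in col 4, lands at row 4
Move 5: X drops in col 3, lands at row 4
Move 6: O drops in col 5, lands at row 3
Move 7: X drops in col 3, lands at row 3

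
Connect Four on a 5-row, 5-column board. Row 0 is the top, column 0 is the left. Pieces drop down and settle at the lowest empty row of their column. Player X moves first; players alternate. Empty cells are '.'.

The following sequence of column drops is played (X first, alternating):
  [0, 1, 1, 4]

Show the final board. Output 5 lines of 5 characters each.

Move 1: X drops in col 0, lands at row 4
Move 2: O drops in col 1, lands at row 4
Move 3: X drops in col 1, lands at row 3
Move 4: O drops in col 4, lands at row 4

Answer: .....
.....
.....
.X...
XO..O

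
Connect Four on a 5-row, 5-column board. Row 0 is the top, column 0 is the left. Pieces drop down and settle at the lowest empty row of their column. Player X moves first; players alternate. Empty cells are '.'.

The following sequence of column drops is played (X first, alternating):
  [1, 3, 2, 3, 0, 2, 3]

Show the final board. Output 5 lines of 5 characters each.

Move 1: X drops in col 1, lands at row 4
Move 2: O drops in col 3, lands at row 4
Move 3: X drops in col 2, lands at row 4
Move 4: O drops in col 3, lands at row 3
Move 5: X drops in col 0, lands at row 4
Move 6: O drops in col 2, lands at row 3
Move 7: X drops in col 3, lands at row 2

Answer: .....
.....
...X.
..OO.
XXXO.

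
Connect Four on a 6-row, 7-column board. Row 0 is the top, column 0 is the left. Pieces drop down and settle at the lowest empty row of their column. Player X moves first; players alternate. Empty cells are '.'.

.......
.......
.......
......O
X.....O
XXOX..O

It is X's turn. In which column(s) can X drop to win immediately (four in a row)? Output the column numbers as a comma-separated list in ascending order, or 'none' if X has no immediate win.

Answer: none

Derivation:
col 0: drop X → no win
col 1: drop X → no win
col 2: drop X → no win
col 3: drop X → no win
col 4: drop X → no win
col 5: drop X → no win
col 6: drop X → no win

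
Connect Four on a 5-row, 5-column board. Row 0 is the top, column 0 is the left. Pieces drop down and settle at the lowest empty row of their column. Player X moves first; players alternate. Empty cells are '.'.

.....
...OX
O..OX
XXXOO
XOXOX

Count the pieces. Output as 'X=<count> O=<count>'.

X=8 O=7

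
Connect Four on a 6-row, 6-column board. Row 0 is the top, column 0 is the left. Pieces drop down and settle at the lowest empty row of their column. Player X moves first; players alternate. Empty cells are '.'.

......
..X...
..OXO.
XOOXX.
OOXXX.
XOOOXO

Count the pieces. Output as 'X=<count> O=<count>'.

X=10 O=10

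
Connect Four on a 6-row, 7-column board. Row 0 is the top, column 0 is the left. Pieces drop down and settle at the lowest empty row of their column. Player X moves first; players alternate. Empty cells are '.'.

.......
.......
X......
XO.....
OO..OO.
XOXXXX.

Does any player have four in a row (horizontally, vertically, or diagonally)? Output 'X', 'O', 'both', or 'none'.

X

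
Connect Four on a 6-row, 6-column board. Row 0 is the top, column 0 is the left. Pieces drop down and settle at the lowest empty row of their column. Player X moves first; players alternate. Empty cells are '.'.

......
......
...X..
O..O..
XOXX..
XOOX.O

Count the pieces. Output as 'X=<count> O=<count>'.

X=6 O=6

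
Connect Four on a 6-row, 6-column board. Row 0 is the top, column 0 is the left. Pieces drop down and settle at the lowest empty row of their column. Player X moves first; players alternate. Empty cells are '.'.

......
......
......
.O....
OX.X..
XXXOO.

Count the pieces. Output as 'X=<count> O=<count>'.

X=5 O=4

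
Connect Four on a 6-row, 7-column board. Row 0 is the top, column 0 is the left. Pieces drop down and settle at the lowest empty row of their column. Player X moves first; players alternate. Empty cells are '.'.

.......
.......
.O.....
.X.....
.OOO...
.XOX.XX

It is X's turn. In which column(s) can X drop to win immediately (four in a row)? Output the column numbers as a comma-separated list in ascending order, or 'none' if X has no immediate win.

col 0: drop X → no win
col 1: drop X → no win
col 2: drop X → no win
col 3: drop X → no win
col 4: drop X → WIN!
col 5: drop X → no win
col 6: drop X → no win

Answer: 4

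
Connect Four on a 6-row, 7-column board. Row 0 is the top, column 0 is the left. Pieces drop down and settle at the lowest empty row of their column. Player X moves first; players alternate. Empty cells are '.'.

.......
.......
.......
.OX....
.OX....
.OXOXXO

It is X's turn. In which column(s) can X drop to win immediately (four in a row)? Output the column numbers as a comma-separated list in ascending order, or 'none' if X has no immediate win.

col 0: drop X → no win
col 1: drop X → no win
col 2: drop X → WIN!
col 3: drop X → no win
col 4: drop X → no win
col 5: drop X → no win
col 6: drop X → no win

Answer: 2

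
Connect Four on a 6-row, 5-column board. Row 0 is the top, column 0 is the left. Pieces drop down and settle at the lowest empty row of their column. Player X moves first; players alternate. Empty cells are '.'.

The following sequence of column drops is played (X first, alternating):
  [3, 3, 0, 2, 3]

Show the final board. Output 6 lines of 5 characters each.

Move 1: X drops in col 3, lands at row 5
Move 2: O drops in col 3, lands at row 4
Move 3: X drops in col 0, lands at row 5
Move 4: O drops in col 2, lands at row 5
Move 5: X drops in col 3, lands at row 3

Answer: .....
.....
.....
...X.
...O.
X.OX.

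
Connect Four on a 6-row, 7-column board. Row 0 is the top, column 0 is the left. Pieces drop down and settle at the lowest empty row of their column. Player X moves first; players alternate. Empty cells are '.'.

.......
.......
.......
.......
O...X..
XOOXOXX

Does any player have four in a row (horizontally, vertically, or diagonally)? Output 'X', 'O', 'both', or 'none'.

none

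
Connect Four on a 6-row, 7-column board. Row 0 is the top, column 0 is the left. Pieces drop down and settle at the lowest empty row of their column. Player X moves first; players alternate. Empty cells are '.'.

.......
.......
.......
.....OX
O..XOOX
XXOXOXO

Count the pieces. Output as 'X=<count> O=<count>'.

X=7 O=7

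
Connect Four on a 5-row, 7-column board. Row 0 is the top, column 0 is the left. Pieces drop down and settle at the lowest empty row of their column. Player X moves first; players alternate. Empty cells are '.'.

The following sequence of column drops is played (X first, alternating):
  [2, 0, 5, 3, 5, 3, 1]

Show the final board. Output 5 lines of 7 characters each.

Answer: .......
.......
.......
...O.X.
OXXO.X.

Derivation:
Move 1: X drops in col 2, lands at row 4
Move 2: O drops in col 0, lands at row 4
Move 3: X drops in col 5, lands at row 4
Move 4: O drops in col 3, lands at row 4
Move 5: X drops in col 5, lands at row 3
Move 6: O drops in col 3, lands at row 3
Move 7: X drops in col 1, lands at row 4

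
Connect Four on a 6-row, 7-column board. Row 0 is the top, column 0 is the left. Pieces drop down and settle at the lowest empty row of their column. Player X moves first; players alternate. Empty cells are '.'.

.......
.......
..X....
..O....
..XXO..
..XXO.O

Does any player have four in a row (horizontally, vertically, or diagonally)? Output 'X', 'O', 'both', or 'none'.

none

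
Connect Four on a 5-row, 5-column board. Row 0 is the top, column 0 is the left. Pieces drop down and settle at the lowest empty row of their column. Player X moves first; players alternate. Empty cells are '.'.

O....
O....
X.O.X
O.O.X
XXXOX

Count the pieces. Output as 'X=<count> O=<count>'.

X=7 O=6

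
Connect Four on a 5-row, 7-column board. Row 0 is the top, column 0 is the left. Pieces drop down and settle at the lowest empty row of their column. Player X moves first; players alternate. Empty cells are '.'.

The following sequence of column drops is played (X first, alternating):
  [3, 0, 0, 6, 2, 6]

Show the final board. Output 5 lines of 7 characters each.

Answer: .......
.......
.......
X.....O
O.XX..O

Derivation:
Move 1: X drops in col 3, lands at row 4
Move 2: O drops in col 0, lands at row 4
Move 3: X drops in col 0, lands at row 3
Move 4: O drops in col 6, lands at row 4
Move 5: X drops in col 2, lands at row 4
Move 6: O drops in col 6, lands at row 3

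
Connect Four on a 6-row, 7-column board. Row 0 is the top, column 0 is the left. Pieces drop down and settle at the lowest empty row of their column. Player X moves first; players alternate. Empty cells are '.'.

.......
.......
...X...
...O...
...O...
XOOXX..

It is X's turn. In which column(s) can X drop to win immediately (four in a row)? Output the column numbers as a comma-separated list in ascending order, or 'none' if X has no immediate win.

Answer: none

Derivation:
col 0: drop X → no win
col 1: drop X → no win
col 2: drop X → no win
col 3: drop X → no win
col 4: drop X → no win
col 5: drop X → no win
col 6: drop X → no win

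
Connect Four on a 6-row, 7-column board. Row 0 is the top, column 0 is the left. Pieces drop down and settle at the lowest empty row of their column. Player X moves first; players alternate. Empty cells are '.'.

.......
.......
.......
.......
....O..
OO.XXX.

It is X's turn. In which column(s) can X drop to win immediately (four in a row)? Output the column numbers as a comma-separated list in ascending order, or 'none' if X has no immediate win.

col 0: drop X → no win
col 1: drop X → no win
col 2: drop X → WIN!
col 3: drop X → no win
col 4: drop X → no win
col 5: drop X → no win
col 6: drop X → WIN!

Answer: 2,6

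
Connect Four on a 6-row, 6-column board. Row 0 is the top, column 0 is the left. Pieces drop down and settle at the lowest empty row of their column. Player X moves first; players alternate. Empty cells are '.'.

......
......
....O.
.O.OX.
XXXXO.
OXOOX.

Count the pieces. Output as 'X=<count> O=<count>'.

X=7 O=7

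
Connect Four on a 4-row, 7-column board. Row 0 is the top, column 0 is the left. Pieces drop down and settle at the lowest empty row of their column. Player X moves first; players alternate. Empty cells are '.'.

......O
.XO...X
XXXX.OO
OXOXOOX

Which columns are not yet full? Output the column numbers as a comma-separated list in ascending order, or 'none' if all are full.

col 0: top cell = '.' → open
col 1: top cell = '.' → open
col 2: top cell = '.' → open
col 3: top cell = '.' → open
col 4: top cell = '.' → open
col 5: top cell = '.' → open
col 6: top cell = 'O' → FULL

Answer: 0,1,2,3,4,5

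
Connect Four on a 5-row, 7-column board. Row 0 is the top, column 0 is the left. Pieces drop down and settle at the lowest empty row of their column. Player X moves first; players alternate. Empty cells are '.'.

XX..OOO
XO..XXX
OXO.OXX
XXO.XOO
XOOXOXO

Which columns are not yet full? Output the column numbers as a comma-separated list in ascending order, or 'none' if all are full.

col 0: top cell = 'X' → FULL
col 1: top cell = 'X' → FULL
col 2: top cell = '.' → open
col 3: top cell = '.' → open
col 4: top cell = 'O' → FULL
col 5: top cell = 'O' → FULL
col 6: top cell = 'O' → FULL

Answer: 2,3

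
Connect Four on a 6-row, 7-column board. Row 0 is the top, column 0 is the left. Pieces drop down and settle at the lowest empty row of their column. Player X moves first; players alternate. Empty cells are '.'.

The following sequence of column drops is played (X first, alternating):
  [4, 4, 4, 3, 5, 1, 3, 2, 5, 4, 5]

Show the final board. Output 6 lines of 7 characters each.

Move 1: X drops in col 4, lands at row 5
Move 2: O drops in col 4, lands at row 4
Move 3: X drops in col 4, lands at row 3
Move 4: O drops in col 3, lands at row 5
Move 5: X drops in col 5, lands at row 5
Move 6: O drops in col 1, lands at row 5
Move 7: X drops in col 3, lands at row 4
Move 8: O drops in col 2, lands at row 5
Move 9: X drops in col 5, lands at row 4
Move 10: O drops in col 4, lands at row 2
Move 11: X drops in col 5, lands at row 3

Answer: .......
.......
....O..
....XX.
...XOX.
.OOOXX.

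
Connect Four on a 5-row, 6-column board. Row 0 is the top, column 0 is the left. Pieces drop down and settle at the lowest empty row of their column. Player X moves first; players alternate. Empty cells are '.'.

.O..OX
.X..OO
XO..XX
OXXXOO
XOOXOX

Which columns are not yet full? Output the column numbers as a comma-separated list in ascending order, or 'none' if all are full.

Answer: 0,2,3

Derivation:
col 0: top cell = '.' → open
col 1: top cell = 'O' → FULL
col 2: top cell = '.' → open
col 3: top cell = '.' → open
col 4: top cell = 'O' → FULL
col 5: top cell = 'X' → FULL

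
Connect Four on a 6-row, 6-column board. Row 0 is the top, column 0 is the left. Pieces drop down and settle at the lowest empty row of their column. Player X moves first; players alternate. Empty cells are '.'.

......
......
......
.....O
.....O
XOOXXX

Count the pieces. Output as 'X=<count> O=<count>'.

X=4 O=4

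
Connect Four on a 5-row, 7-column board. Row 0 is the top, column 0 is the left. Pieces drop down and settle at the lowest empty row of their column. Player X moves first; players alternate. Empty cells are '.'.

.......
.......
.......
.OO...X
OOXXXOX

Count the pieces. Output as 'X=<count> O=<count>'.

X=5 O=5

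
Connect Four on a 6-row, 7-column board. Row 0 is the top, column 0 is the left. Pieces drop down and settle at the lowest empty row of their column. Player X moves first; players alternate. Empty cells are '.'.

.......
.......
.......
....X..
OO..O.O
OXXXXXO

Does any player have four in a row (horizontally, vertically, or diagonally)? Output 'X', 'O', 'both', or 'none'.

X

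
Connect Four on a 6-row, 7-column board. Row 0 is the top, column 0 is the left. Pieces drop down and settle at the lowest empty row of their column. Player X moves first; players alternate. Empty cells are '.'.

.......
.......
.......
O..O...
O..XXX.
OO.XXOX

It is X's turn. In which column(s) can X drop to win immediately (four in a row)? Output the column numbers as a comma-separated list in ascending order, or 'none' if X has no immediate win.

Answer: 6

Derivation:
col 0: drop X → no win
col 1: drop X → no win
col 2: drop X → no win
col 3: drop X → no win
col 4: drop X → no win
col 5: drop X → no win
col 6: drop X → WIN!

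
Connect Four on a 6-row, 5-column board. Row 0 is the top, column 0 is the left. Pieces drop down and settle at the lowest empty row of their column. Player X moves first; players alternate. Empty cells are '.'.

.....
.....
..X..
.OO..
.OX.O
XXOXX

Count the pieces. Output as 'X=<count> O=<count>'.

X=6 O=5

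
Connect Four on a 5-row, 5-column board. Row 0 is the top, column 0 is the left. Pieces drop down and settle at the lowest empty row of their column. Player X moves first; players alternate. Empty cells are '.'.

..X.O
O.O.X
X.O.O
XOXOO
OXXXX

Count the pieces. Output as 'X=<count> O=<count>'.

X=9 O=9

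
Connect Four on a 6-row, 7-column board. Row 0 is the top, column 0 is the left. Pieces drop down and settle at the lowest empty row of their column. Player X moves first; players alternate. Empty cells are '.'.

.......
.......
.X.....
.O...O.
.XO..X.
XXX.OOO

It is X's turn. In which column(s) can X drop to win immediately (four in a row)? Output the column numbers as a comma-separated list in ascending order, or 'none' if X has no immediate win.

col 0: drop X → no win
col 1: drop X → no win
col 2: drop X → no win
col 3: drop X → WIN!
col 4: drop X → no win
col 5: drop X → no win
col 6: drop X → no win

Answer: 3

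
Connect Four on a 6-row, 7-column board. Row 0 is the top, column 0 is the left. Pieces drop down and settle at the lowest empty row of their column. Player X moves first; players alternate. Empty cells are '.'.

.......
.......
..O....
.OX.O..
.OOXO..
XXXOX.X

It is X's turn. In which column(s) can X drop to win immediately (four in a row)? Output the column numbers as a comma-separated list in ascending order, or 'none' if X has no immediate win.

Answer: 1

Derivation:
col 0: drop X → no win
col 1: drop X → WIN!
col 2: drop X → no win
col 3: drop X → no win
col 4: drop X → no win
col 5: drop X → no win
col 6: drop X → no win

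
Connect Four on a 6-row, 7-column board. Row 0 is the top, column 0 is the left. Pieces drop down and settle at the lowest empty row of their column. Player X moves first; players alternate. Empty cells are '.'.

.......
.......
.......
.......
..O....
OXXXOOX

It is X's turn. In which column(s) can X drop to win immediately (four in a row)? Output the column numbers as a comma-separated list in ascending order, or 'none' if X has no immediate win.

col 0: drop X → no win
col 1: drop X → no win
col 2: drop X → no win
col 3: drop X → no win
col 4: drop X → no win
col 5: drop X → no win
col 6: drop X → no win

Answer: none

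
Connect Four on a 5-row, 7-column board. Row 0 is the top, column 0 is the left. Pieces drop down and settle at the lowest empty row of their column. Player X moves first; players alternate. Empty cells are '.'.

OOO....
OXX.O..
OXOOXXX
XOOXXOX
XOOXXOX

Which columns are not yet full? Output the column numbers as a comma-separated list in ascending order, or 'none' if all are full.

col 0: top cell = 'O' → FULL
col 1: top cell = 'O' → FULL
col 2: top cell = 'O' → FULL
col 3: top cell = '.' → open
col 4: top cell = '.' → open
col 5: top cell = '.' → open
col 6: top cell = '.' → open

Answer: 3,4,5,6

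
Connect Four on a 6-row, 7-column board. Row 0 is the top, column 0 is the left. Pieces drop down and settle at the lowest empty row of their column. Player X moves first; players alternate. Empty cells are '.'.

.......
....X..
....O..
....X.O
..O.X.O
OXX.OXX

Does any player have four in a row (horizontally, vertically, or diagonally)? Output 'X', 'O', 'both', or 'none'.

none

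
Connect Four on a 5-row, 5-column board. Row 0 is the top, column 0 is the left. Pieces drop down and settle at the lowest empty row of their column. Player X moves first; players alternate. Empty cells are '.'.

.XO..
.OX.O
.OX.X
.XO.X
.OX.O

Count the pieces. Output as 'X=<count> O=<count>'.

X=7 O=7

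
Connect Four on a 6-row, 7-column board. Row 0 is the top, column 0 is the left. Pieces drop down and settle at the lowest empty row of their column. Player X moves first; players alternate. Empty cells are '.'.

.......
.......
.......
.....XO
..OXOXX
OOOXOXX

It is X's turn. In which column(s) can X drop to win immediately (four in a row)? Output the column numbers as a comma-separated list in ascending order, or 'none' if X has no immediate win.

col 0: drop X → no win
col 1: drop X → no win
col 2: drop X → no win
col 3: drop X → no win
col 4: drop X → no win
col 5: drop X → WIN!
col 6: drop X → no win

Answer: 5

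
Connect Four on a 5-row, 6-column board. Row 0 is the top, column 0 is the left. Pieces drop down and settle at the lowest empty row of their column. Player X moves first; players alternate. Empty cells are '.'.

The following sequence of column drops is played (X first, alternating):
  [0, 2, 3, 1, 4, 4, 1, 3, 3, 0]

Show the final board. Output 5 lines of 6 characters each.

Answer: ......
......
...X..
OX.OO.
XOOXX.

Derivation:
Move 1: X drops in col 0, lands at row 4
Move 2: O drops in col 2, lands at row 4
Move 3: X drops in col 3, lands at row 4
Move 4: O drops in col 1, lands at row 4
Move 5: X drops in col 4, lands at row 4
Move 6: O drops in col 4, lands at row 3
Move 7: X drops in col 1, lands at row 3
Move 8: O drops in col 3, lands at row 3
Move 9: X drops in col 3, lands at row 2
Move 10: O drops in col 0, lands at row 3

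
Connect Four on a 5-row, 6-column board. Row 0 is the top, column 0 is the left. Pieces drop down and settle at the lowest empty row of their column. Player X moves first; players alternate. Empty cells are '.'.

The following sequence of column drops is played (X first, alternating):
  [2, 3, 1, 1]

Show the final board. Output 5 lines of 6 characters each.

Move 1: X drops in col 2, lands at row 4
Move 2: O drops in col 3, lands at row 4
Move 3: X drops in col 1, lands at row 4
Move 4: O drops in col 1, lands at row 3

Answer: ......
......
......
.O....
.XXO..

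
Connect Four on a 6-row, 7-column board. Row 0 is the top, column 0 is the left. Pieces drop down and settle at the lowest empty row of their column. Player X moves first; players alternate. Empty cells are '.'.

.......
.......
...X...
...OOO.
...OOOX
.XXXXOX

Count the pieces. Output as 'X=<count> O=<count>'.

X=7 O=7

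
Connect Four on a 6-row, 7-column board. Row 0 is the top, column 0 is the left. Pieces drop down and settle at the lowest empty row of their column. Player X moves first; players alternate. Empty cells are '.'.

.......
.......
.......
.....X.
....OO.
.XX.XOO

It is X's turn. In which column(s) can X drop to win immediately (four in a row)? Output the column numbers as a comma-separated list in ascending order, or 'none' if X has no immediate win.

Answer: 3

Derivation:
col 0: drop X → no win
col 1: drop X → no win
col 2: drop X → no win
col 3: drop X → WIN!
col 4: drop X → no win
col 5: drop X → no win
col 6: drop X → no win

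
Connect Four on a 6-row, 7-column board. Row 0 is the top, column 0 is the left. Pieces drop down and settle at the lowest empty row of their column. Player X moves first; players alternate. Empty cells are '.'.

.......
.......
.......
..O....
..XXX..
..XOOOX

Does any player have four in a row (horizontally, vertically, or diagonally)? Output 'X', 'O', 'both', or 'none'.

none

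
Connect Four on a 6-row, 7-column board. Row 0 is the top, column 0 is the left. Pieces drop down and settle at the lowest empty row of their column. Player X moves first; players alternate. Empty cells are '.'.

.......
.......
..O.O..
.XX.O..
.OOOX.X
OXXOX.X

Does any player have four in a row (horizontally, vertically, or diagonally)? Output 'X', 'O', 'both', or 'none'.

none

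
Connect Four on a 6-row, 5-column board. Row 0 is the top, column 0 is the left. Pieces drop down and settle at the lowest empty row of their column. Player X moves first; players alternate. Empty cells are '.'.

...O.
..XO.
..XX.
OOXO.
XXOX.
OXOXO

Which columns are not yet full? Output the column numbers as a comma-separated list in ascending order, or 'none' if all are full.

col 0: top cell = '.' → open
col 1: top cell = '.' → open
col 2: top cell = '.' → open
col 3: top cell = 'O' → FULL
col 4: top cell = '.' → open

Answer: 0,1,2,4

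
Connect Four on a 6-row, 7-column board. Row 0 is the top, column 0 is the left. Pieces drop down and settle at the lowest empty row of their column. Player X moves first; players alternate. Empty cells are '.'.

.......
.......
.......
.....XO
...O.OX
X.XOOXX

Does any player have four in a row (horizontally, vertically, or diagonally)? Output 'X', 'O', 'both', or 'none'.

none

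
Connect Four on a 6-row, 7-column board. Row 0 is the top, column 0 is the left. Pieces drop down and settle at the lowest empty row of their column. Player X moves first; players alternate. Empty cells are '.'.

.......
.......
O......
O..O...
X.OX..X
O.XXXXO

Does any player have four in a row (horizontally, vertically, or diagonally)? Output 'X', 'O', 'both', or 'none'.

X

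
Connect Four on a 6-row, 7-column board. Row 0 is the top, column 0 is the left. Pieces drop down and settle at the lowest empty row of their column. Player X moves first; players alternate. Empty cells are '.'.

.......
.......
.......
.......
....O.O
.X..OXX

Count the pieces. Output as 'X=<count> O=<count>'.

X=3 O=3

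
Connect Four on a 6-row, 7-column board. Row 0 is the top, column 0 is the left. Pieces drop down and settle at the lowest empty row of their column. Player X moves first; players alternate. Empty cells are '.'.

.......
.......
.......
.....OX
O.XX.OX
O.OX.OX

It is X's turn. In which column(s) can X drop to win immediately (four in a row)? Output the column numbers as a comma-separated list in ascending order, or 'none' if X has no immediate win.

Answer: 6

Derivation:
col 0: drop X → no win
col 1: drop X → no win
col 2: drop X → no win
col 3: drop X → no win
col 4: drop X → no win
col 5: drop X → no win
col 6: drop X → WIN!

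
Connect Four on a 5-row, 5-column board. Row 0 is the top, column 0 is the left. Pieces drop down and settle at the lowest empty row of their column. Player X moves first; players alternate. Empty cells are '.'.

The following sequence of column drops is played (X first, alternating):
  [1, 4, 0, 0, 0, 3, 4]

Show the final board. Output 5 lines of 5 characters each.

Move 1: X drops in col 1, lands at row 4
Move 2: O drops in col 4, lands at row 4
Move 3: X drops in col 0, lands at row 4
Move 4: O drops in col 0, lands at row 3
Move 5: X drops in col 0, lands at row 2
Move 6: O drops in col 3, lands at row 4
Move 7: X drops in col 4, lands at row 3

Answer: .....
.....
X....
O...X
XX.OO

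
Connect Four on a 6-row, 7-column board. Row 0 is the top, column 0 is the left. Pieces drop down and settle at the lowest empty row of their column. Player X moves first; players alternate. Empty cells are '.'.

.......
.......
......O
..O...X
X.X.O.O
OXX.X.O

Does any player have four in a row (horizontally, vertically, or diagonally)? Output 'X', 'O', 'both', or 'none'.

none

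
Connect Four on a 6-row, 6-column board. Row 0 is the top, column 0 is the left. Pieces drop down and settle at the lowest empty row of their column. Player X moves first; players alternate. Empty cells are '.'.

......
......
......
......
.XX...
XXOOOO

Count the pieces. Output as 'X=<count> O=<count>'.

X=4 O=4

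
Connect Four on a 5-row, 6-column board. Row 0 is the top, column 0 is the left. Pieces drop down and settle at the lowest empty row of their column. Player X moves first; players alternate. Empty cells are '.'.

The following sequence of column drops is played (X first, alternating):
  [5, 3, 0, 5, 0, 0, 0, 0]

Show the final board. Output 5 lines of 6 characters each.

Move 1: X drops in col 5, lands at row 4
Move 2: O drops in col 3, lands at row 4
Move 3: X drops in col 0, lands at row 4
Move 4: O drops in col 5, lands at row 3
Move 5: X drops in col 0, lands at row 3
Move 6: O drops in col 0, lands at row 2
Move 7: X drops in col 0, lands at row 1
Move 8: O drops in col 0, lands at row 0

Answer: O.....
X.....
O.....
X....O
X..O.X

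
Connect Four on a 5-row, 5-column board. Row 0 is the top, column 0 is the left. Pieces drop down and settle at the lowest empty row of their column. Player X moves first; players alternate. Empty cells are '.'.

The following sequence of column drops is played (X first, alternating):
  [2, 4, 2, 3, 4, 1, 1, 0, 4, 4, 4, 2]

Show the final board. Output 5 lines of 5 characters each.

Answer: ....X
....O
..O.X
.XX.X
OOXOO

Derivation:
Move 1: X drops in col 2, lands at row 4
Move 2: O drops in col 4, lands at row 4
Move 3: X drops in col 2, lands at row 3
Move 4: O drops in col 3, lands at row 4
Move 5: X drops in col 4, lands at row 3
Move 6: O drops in col 1, lands at row 4
Move 7: X drops in col 1, lands at row 3
Move 8: O drops in col 0, lands at row 4
Move 9: X drops in col 4, lands at row 2
Move 10: O drops in col 4, lands at row 1
Move 11: X drops in col 4, lands at row 0
Move 12: O drops in col 2, lands at row 2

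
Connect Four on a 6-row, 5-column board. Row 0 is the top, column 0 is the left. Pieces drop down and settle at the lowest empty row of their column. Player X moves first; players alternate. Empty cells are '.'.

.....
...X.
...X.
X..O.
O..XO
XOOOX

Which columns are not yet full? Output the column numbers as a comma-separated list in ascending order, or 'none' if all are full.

Answer: 0,1,2,3,4

Derivation:
col 0: top cell = '.' → open
col 1: top cell = '.' → open
col 2: top cell = '.' → open
col 3: top cell = '.' → open
col 4: top cell = '.' → open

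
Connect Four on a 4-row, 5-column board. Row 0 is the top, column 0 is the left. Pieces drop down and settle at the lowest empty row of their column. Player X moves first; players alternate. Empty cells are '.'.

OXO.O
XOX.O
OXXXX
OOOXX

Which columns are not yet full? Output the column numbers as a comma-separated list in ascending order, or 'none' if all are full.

col 0: top cell = 'O' → FULL
col 1: top cell = 'X' → FULL
col 2: top cell = 'O' → FULL
col 3: top cell = '.' → open
col 4: top cell = 'O' → FULL

Answer: 3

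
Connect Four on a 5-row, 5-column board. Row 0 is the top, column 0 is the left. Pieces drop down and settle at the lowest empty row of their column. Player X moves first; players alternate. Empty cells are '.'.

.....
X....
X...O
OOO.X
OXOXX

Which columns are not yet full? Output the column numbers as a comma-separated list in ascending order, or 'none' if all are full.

Answer: 0,1,2,3,4

Derivation:
col 0: top cell = '.' → open
col 1: top cell = '.' → open
col 2: top cell = '.' → open
col 3: top cell = '.' → open
col 4: top cell = '.' → open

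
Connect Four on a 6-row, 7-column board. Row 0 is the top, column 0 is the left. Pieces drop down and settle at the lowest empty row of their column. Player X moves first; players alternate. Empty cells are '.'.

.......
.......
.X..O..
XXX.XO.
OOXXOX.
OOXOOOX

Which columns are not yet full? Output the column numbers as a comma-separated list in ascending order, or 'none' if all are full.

col 0: top cell = '.' → open
col 1: top cell = '.' → open
col 2: top cell = '.' → open
col 3: top cell = '.' → open
col 4: top cell = '.' → open
col 5: top cell = '.' → open
col 6: top cell = '.' → open

Answer: 0,1,2,3,4,5,6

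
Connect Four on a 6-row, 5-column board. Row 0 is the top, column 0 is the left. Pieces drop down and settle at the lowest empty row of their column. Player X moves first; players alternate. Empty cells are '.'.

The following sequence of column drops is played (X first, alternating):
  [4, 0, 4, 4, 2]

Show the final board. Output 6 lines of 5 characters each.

Move 1: X drops in col 4, lands at row 5
Move 2: O drops in col 0, lands at row 5
Move 3: X drops in col 4, lands at row 4
Move 4: O drops in col 4, lands at row 3
Move 5: X drops in col 2, lands at row 5

Answer: .....
.....
.....
....O
....X
O.X.X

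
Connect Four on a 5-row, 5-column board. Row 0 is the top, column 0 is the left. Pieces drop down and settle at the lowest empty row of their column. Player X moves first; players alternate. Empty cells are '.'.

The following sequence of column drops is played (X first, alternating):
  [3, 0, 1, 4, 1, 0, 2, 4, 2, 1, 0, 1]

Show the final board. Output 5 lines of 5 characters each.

Move 1: X drops in col 3, lands at row 4
Move 2: O drops in col 0, lands at row 4
Move 3: X drops in col 1, lands at row 4
Move 4: O drops in col 4, lands at row 4
Move 5: X drops in col 1, lands at row 3
Move 6: O drops in col 0, lands at row 3
Move 7: X drops in col 2, lands at row 4
Move 8: O drops in col 4, lands at row 3
Move 9: X drops in col 2, lands at row 3
Move 10: O drops in col 1, lands at row 2
Move 11: X drops in col 0, lands at row 2
Move 12: O drops in col 1, lands at row 1

Answer: .....
.O...
XO...
OXX.O
OXXXO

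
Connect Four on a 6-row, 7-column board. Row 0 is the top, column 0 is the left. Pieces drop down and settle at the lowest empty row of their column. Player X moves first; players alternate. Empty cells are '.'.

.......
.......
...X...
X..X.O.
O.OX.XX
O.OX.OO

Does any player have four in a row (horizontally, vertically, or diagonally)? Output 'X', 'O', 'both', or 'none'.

X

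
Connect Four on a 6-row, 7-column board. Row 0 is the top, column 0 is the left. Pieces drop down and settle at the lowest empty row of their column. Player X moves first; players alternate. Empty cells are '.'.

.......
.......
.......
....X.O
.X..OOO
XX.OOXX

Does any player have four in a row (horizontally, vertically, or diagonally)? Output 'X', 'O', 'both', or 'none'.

none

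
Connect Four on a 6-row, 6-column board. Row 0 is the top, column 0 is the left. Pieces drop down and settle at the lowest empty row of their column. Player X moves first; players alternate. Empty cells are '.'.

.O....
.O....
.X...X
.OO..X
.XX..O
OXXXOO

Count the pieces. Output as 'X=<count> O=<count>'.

X=8 O=8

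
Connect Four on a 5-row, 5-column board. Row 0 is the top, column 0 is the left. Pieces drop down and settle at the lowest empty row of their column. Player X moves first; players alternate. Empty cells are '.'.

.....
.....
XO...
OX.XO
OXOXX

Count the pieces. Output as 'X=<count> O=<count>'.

X=6 O=5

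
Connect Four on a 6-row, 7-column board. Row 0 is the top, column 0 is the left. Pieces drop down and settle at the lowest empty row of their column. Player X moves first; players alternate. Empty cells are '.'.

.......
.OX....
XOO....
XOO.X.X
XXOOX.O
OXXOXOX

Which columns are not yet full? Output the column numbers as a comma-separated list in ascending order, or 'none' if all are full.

Answer: 0,1,2,3,4,5,6

Derivation:
col 0: top cell = '.' → open
col 1: top cell = '.' → open
col 2: top cell = '.' → open
col 3: top cell = '.' → open
col 4: top cell = '.' → open
col 5: top cell = '.' → open
col 6: top cell = '.' → open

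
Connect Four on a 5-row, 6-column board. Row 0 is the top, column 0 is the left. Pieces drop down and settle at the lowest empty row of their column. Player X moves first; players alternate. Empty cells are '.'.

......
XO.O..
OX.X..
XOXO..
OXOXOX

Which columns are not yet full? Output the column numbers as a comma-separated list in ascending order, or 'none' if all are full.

Answer: 0,1,2,3,4,5

Derivation:
col 0: top cell = '.' → open
col 1: top cell = '.' → open
col 2: top cell = '.' → open
col 3: top cell = '.' → open
col 4: top cell = '.' → open
col 5: top cell = '.' → open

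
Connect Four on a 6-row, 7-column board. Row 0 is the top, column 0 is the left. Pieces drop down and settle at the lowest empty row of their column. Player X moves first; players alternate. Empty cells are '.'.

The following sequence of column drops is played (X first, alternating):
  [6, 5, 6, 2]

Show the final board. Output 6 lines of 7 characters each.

Move 1: X drops in col 6, lands at row 5
Move 2: O drops in col 5, lands at row 5
Move 3: X drops in col 6, lands at row 4
Move 4: O drops in col 2, lands at row 5

Answer: .......
.......
.......
.......
......X
..O..OX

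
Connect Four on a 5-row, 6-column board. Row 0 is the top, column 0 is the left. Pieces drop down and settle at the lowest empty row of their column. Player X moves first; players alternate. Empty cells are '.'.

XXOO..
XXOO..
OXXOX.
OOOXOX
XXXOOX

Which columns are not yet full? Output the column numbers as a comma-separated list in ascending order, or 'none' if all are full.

Answer: 4,5

Derivation:
col 0: top cell = 'X' → FULL
col 1: top cell = 'X' → FULL
col 2: top cell = 'O' → FULL
col 3: top cell = 'O' → FULL
col 4: top cell = '.' → open
col 5: top cell = '.' → open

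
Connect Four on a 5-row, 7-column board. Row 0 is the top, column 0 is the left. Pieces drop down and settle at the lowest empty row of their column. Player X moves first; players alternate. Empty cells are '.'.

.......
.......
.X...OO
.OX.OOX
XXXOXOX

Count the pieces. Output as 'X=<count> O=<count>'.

X=8 O=7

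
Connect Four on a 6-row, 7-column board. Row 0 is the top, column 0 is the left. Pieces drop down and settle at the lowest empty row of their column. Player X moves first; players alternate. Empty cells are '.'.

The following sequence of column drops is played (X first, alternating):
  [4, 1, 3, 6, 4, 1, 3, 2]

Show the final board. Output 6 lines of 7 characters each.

Answer: .......
.......
.......
.......
.O.XX..
.OOXX.O

Derivation:
Move 1: X drops in col 4, lands at row 5
Move 2: O drops in col 1, lands at row 5
Move 3: X drops in col 3, lands at row 5
Move 4: O drops in col 6, lands at row 5
Move 5: X drops in col 4, lands at row 4
Move 6: O drops in col 1, lands at row 4
Move 7: X drops in col 3, lands at row 4
Move 8: O drops in col 2, lands at row 5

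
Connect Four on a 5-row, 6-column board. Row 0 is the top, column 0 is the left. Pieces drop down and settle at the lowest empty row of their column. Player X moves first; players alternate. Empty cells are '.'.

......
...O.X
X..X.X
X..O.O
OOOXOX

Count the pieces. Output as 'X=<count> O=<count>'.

X=7 O=7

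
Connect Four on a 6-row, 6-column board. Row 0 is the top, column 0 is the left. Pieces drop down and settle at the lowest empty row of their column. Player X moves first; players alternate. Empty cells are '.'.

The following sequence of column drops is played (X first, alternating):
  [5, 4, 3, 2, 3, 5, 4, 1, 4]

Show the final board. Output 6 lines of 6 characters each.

Answer: ......
......
......
....X.
...XXO
.OOXOX

Derivation:
Move 1: X drops in col 5, lands at row 5
Move 2: O drops in col 4, lands at row 5
Move 3: X drops in col 3, lands at row 5
Move 4: O drops in col 2, lands at row 5
Move 5: X drops in col 3, lands at row 4
Move 6: O drops in col 5, lands at row 4
Move 7: X drops in col 4, lands at row 4
Move 8: O drops in col 1, lands at row 5
Move 9: X drops in col 4, lands at row 3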